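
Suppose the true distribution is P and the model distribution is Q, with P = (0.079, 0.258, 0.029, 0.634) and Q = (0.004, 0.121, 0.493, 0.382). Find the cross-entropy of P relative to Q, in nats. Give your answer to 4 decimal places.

1.6117 nats

H(P,Q) = −Σ p·ln q.
  −0.079·ln(0.004) = 0.43620
  −0.258·ln(0.121) = 0.54489
  −0.029·ln(0.493) = 0.02051
  −0.634·ln(0.382) = 0.61012
H(P,Q) = 1.6117 nats.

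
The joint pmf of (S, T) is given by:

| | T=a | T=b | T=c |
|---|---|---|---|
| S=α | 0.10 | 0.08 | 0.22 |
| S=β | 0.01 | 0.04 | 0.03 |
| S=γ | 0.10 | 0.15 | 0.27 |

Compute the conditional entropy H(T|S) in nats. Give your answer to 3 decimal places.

1.005 nats

Marginals: p(S) = (0.4000, 0.0800, 0.5200), p(T) = (0.2100, 0.2700, 0.5200).
H(T|S) = Σ p(S) · H(T|S=·).
  S=α: p=0.4000, H(T|S=α) = 0.9973
  S=β: p=0.0800, H(T|S=β) = 0.9743
  S=γ: p=0.5200, H(T|S=γ) = 1.0160
Weighted sum = 1.005 nats.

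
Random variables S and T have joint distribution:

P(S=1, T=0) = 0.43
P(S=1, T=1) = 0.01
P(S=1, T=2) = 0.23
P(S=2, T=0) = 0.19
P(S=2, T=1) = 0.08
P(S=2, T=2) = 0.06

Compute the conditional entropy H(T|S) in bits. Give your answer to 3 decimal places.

Marginals: p(S) = (0.6700, 0.3300), p(T) = (0.6200, 0.0900, 0.2900).
H(T|S) = Σ p(S) · H(T|S=·).
  S=1: p=0.6700, H(T|S=1) = 1.0307
  S=2: p=0.3300, H(T|S=2) = 1.4014
Weighted sum = 1.153 bits.

1.153 bits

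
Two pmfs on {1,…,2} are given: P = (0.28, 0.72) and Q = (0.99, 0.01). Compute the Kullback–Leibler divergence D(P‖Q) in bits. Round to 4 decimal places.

D(P‖Q) = Σ p·log₂(p/q).
  0.28·log₂(0.28/0.99) = -0.51016
  0.72·log₂(0.72/0.01) = 4.44235
D(P‖Q) = 3.9322 bits.

3.9322 bits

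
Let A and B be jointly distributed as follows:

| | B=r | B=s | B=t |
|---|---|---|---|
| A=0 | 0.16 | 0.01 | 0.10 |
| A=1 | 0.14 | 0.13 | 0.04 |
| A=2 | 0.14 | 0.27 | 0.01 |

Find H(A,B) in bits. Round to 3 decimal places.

H(A,B) = −Σ p(x,y)·log₂ p(x,y) over all 9 cells.
  cell (0,r): −0.16·log₂0.16 = 0.4230
  cell (0,s): −0.01·log₂0.01 = 0.0664
  cell (0,t): −0.10·log₂0.10 = 0.3322
  cell (1,r): −0.14·log₂0.14 = 0.3971
  cell (1,s): −0.13·log₂0.13 = 0.3826
  cell (1,t): −0.04·log₂0.04 = 0.1858
  cell (2,r): −0.14·log₂0.14 = 0.3971
  cell (2,s): −0.27·log₂0.27 = 0.5100
  cell (2,t): −0.01·log₂0.01 = 0.0664
Sum = 2.761 bits.

2.761 bits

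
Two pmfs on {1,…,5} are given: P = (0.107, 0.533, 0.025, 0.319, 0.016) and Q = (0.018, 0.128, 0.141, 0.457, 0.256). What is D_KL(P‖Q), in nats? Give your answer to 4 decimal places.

0.7488 nats

D(P‖Q) = Σ p·ln(p/q).
  0.107·ln(0.107/0.018) = 0.19072
  0.533·ln(0.533/0.128) = 0.76032
  0.025·ln(0.025/0.141) = -0.04325
  0.319·ln(0.319/0.457) = -0.11468
  0.016·ln(0.016/0.256) = -0.04436
D(P‖Q) = 0.7488 nats.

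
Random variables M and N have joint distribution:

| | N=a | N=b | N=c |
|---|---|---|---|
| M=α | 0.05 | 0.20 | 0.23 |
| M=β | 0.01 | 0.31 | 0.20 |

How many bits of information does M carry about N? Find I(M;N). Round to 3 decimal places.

0.039 bits

Marginals: p(M) = (0.4800, 0.5200), p(N) = (0.0600, 0.5100, 0.4300).
I(M;N) = H(M) + H(N) − H(M,N).
H(M) = 0.9988, H(N) = 1.2625, H(M,N) = 2.2228.
I(M;N) = 0.9988 + 1.2625 − 2.2228 = 0.039 bits.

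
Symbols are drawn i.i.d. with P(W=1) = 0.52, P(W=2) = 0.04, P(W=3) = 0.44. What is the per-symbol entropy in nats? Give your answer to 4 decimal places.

H(W) = −Σ p·ln p.
  −(0.52)·ln(0.52) = 0.34004
  −(0.04)·ln(0.04) = 0.12876
  −(0.44)·ln(0.44) = 0.36123
Sum: 0.34004 + 0.12876 + 0.36123 = 0.8300 nats.

0.8300 nats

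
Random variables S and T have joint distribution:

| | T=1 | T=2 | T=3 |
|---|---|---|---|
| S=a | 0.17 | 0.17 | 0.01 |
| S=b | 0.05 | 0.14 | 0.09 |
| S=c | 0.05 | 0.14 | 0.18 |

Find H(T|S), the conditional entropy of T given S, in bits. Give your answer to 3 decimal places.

Chain rule: H(T|S) = H(S,T) − H(S).
Marginals: p(S) = (0.3500, 0.2800, 0.3700), p(T) = (0.2700, 0.4500, 0.2800).
H(S,T) = 2.9200 bits; H(S) = 1.5751 bits.
H(T|S) = 2.9200 − 1.5751 = 1.345 bits.

1.345 bits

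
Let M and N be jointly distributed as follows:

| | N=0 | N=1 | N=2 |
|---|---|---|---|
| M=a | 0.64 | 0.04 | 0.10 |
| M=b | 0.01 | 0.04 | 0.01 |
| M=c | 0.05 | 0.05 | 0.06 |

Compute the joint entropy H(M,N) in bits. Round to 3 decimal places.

H(M,N) = −Σ p(x,y)·log₂ p(x,y) over all 9 cells.
  cell (a,0): −0.64·log₂0.64 = 0.4121
  cell (a,1): −0.04·log₂0.04 = 0.1858
  cell (a,2): −0.10·log₂0.10 = 0.3322
  cell (b,0): −0.01·log₂0.01 = 0.0664
  cell (b,1): −0.04·log₂0.04 = 0.1858
  cell (b,2): −0.01·log₂0.01 = 0.0664
  cell (c,0): −0.05·log₂0.05 = 0.2161
  cell (c,1): −0.05·log₂0.05 = 0.2161
  cell (c,2): −0.06·log₂0.06 = 0.2435
Sum = 1.924 bits.

1.924 bits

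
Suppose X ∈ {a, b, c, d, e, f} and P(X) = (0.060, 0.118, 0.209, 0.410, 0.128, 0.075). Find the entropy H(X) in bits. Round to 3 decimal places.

H(X) = −Σ p·log₂ p.
  −(0.060)·log₂(0.060) = 0.2435
  −(0.118)·log₂(0.118) = 0.3638
  −(0.209)·log₂(0.209) = 0.4720
  −(0.410)·log₂(0.410) = 0.5274
  −(0.128)·log₂(0.128) = 0.3796
  −(0.075)·log₂(0.075) = 0.2803
Sum: 0.2435 + 0.3638 + 0.4720 + 0.5274 + 0.3796 + 0.2803 = 2.267 bits.

2.267 bits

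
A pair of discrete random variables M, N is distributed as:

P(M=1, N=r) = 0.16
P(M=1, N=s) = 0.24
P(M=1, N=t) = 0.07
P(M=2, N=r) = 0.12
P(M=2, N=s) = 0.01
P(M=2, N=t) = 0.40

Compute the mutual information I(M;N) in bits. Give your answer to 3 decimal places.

Marginals: p(M) = (0.4700, 0.5300), p(N) = (0.2800, 0.2500, 0.4700).
I(M;N) = H(M) + H(N) − H(M,N).
H(M) = 0.9974, H(N) = 1.5262, H(M,N) = 2.1480.
I(M;N) = 0.9974 + 1.5262 − 2.1480 = 0.376 bits.

0.376 bits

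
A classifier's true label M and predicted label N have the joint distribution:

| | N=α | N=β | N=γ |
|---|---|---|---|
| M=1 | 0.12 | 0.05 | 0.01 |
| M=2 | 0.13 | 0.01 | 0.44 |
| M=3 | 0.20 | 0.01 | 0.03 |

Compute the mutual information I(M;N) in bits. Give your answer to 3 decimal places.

Marginals: p(M) = (0.1800, 0.5800, 0.2400), p(N) = (0.4500, 0.0700, 0.4800).
I(M;N) = Σ p(x,y)·log₂[p(x,y)/(p(x)p(y))].
  (1,α): 0.12·log₂(1.4815) = 0.0680
  (1,β): 0.05·log₂(3.9683) = 0.0994
  (1,γ): 0.01·log₂(0.1157) = -0.0311
  (2,α): 0.13·log₂(0.4981) = -0.1307
  (2,β): 0.01·log₂(0.2463) = -0.0202
  (2,γ): 0.44·log₂(1.5805) = 0.2906
  (3,α): 0.20·log₂(1.8519) = 0.1778
  (3,β): 0.01·log₂(0.5952) = -0.0075
  (3,γ): 0.03·log₂(0.2604) = -0.0582
Sum = 0.388 bits.

0.388 bits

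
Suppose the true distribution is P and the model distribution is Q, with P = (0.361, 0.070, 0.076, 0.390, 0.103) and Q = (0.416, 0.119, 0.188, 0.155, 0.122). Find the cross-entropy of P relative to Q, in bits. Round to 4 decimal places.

2.2166 bits

H(P,Q) = −Σ p·log₂ q.
  −0.361·log₂(0.416) = 0.45679
  −0.070·log₂(0.119) = 0.21497
  −0.076·log₂(0.188) = 0.18325
  −0.390·log₂(0.155) = 1.04897
  −0.103·log₂(0.122) = 0.31261
H(P,Q) = 2.2166 bits.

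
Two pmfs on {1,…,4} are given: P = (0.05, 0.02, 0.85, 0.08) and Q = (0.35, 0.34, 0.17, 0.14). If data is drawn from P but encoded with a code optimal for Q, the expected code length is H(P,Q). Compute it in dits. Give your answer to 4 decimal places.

H(P,Q) = −Σ p·log₁₀ q.
  −0.05·log₁₀(0.35) = 0.02280
  −0.02·log₁₀(0.34) = 0.00937
  −0.85·log₁₀(0.17) = 0.65412
  −0.08·log₁₀(0.14) = 0.06831
H(P,Q) = 0.7546 dits.

0.7546 dits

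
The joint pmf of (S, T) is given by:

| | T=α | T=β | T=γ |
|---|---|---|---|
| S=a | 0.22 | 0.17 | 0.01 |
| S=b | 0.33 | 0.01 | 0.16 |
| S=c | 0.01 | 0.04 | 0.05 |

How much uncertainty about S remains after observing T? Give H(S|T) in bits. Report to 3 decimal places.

Chain rule: H(S|T) = H(S,T) − H(T).
Marginals: p(S) = (0.4000, 0.5000, 0.1000), p(T) = (0.5600, 0.2200, 0.2200).
H(S,T) = 2.4672 bits; H(T) = 1.4296 bits.
H(S|T) = 2.4672 − 1.4296 = 1.038 bits.

1.038 bits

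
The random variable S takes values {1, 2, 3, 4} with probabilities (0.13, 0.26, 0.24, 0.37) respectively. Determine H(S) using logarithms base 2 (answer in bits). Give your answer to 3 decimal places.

H(S) = −Σ p·log₂ p.
  −(0.13)·log₂(0.13) = 0.3826
  −(0.26)·log₂(0.26) = 0.5053
  −(0.24)·log₂(0.24) = 0.4941
  −(0.37)·log₂(0.37) = 0.5307
Sum: 0.3826 + 0.5053 + 0.4941 + 0.5307 = 1.913 bits.

1.913 bits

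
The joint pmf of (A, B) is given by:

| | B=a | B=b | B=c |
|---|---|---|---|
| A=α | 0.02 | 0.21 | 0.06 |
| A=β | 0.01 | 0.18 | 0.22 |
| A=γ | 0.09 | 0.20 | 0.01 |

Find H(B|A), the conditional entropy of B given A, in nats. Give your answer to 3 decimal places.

Marginals: p(A) = (0.2900, 0.4100, 0.3000), p(B) = (0.1200, 0.5900, 0.2900).
H(B|A) = Σ p(A) · H(B|A=·).
  A=α: p=0.2900, H(B|A=α) = 0.7441
  A=β: p=0.4100, H(B|A=β) = 0.7860
  A=γ: p=0.3000, H(B|A=γ) = 0.7449
Weighted sum = 0.762 nats.

0.762 nats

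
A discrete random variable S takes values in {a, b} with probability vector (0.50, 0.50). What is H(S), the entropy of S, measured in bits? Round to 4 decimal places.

H(S) = −Σ p·log₂ p.
  −(0.50)·log₂(0.50) = 0.50000
  −(0.50)·log₂(0.50) = 0.50000
Sum: 0.50000 + 0.50000 = 1.0000 bits.

1.0000 bits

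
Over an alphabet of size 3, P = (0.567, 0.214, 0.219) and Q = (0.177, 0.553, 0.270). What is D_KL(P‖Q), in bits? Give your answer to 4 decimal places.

D(P‖Q) = Σ p·log₂(p/q).
  0.567·log₂(0.567/0.177) = 0.95233
  0.214·log₂(0.214/0.553) = -0.29311
  0.219·log₂(0.219/0.270) = -0.06614
D(P‖Q) = 0.5931 bits.

0.5931 bits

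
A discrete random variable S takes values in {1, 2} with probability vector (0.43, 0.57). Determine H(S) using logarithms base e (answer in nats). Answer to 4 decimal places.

H(S) = −Σ p·ln p.
  −(0.43)·ln(0.43) = 0.36291
  −(0.57)·ln(0.57) = 0.32041
Sum: 0.36291 + 0.32041 = 0.6833 nats.

0.6833 nats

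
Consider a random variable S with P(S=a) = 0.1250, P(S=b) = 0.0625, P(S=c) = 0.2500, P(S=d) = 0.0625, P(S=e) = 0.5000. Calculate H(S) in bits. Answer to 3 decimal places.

H(S) = −Σ p·log₂ p.
  −(0.1250)·log₂(0.1250) = 0.3750
  −(0.0625)·log₂(0.0625) = 0.2500
  −(0.2500)·log₂(0.2500) = 0.5000
  −(0.0625)·log₂(0.0625) = 0.2500
  −(0.5000)·log₂(0.5000) = 0.5000
Sum: 0.3750 + 0.2500 + 0.5000 + 0.2500 + 0.5000 = 1.875 bits.

1.875 bits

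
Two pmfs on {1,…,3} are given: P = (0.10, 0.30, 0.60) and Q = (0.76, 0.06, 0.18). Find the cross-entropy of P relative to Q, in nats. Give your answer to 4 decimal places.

H(P,Q) = −Σ p·ln q.
  −0.10·ln(0.76) = 0.02744
  −0.30·ln(0.06) = 0.84402
  −0.60·ln(0.18) = 1.02888
H(P,Q) = 1.9003 nats.

1.9003 nats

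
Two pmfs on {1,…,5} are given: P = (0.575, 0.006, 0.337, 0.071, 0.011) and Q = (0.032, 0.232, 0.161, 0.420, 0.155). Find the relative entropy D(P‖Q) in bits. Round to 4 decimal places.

2.4997 bits

D(P‖Q) = Σ p·log₂(p/q).
  0.575·log₂(0.575/0.032) = 2.39627
  0.006·log₂(0.006/0.232) = -0.03164
  0.337·log₂(0.337/0.161) = 0.35914
  0.071·log₂(0.071/0.420) = -0.18208
  0.011·log₂(0.011/0.155) = -0.04198
D(P‖Q) = 2.4997 bits.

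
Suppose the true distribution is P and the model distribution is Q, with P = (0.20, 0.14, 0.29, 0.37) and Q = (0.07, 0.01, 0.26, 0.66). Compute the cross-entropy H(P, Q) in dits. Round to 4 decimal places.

H(P,Q) = −Σ p·log₁₀ q.
  −0.20·log₁₀(0.07) = 0.23098
  −0.14·log₁₀(0.01) = 0.28000
  −0.29·log₁₀(0.26) = 0.16966
  −0.37·log₁₀(0.66) = 0.06677
H(P,Q) = 0.7474 dits.

0.7474 dits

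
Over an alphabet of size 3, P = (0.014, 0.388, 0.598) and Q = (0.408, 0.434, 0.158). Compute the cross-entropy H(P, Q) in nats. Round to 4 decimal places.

1.4398 nats

H(P,Q) = −Σ p·ln q.
  −0.014·ln(0.408) = 0.01255
  −0.388·ln(0.434) = 0.32387
  −0.598·ln(0.158) = 1.10341
H(P,Q) = 1.4398 nats.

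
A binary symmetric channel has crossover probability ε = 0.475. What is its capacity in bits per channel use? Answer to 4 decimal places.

0.0018 bits

Binary symmetric channel: C = 1 − h₂(ε) where h₂ is the binary entropy function.
h₂(0.475) = −0.475·log₂0.475 − 0.525·log₂0.525 = 0.9982.
C = 1 − 0.9982 = 0.0018 bits per channel use.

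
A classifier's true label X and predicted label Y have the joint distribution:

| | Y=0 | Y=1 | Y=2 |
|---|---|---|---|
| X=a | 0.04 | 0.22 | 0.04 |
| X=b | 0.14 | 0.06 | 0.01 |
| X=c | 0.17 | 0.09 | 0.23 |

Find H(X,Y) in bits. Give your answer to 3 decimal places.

2.794 bits

H(X,Y) = −Σ p(x,y)·log₂ p(x,y) over all 9 cells.
  cell (a,0): −0.04·log₂0.04 = 0.1858
  cell (a,1): −0.22·log₂0.22 = 0.4806
  cell (a,2): −0.04·log₂0.04 = 0.1858
  cell (b,0): −0.14·log₂0.14 = 0.3971
  cell (b,1): −0.06·log₂0.06 = 0.2435
  cell (b,2): −0.01·log₂0.01 = 0.0664
  cell (c,0): −0.17·log₂0.17 = 0.4346
  cell (c,1): −0.09·log₂0.09 = 0.3127
  cell (c,2): −0.23·log₂0.23 = 0.4877
Sum = 2.794 bits.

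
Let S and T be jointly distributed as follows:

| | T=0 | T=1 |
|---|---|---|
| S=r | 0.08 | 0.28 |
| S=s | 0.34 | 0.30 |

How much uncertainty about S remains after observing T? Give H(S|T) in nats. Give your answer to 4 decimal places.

Chain rule: H(S|T) = H(S,T) − H(T).
Marginals: p(S) = (0.3600, 0.6400), p(T) = (0.4200, 0.5800).
H(S,T) = 1.2865 nats; H(T) = 0.6803 nats.
H(S|T) = 1.2865 − 0.6803 = 0.6062 nats.

0.6062 nats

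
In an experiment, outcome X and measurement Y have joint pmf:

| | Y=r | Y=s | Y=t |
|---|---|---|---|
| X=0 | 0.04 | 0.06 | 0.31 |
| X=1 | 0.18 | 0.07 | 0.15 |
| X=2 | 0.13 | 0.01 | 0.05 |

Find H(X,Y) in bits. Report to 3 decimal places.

H(X,Y) = −Σ p(x,y)·log₂ p(x,y) over all 9 cells.
  cell (0,r): −0.04·log₂0.04 = 0.1858
  cell (0,s): −0.06·log₂0.06 = 0.2435
  cell (0,t): −0.31·log₂0.31 = 0.5238
  cell (1,r): −0.18·log₂0.18 = 0.4453
  cell (1,s): −0.07·log₂0.07 = 0.2686
  cell (1,t): −0.15·log₂0.15 = 0.4105
  cell (2,r): −0.13·log₂0.13 = 0.3826
  cell (2,s): −0.01·log₂0.01 = 0.0664
  cell (2,t): −0.05·log₂0.05 = 0.2161
Sum = 2.743 bits.

2.743 bits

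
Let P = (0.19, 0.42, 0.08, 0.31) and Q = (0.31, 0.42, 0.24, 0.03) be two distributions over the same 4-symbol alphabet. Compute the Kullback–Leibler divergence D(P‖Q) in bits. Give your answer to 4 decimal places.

0.7835 bits

D(P‖Q) = Σ p·log₂(p/q).
  0.19·log₂(0.19/0.31) = -0.13419
  0.42·log₂(0.42/0.42) = 0.00000
  0.08·log₂(0.08/0.24) = -0.12680
  0.31·log₂(0.31/0.03) = 1.04446
D(P‖Q) = 0.7835 bits.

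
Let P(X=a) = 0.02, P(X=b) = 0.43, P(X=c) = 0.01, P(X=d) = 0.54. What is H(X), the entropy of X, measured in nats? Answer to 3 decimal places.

H(X) = −Σ p·ln p.
  −(0.02)·ln(0.02) = 0.0782
  −(0.43)·ln(0.43) = 0.3629
  −(0.01)·ln(0.01) = 0.0461
  −(0.54)·ln(0.54) = 0.3327
Sum: 0.0782 + 0.3629 + 0.0461 + 0.3327 = 0.820 nats.

0.820 nats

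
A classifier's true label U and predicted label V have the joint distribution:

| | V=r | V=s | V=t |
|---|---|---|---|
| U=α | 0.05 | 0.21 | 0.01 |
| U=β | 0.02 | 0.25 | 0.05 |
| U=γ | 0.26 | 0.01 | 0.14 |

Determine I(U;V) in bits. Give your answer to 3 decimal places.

0.514 bits

Marginals: p(U) = (0.2700, 0.3200, 0.4100), p(V) = (0.3300, 0.4700, 0.2000).
I(U;V) = H(U) + H(V) − H(U,V).
H(U) = 1.5634, H(V) = 1.5042, H(U,V) = 2.5532.
I(U;V) = 1.5634 + 1.5042 − 2.5532 = 0.514 bits.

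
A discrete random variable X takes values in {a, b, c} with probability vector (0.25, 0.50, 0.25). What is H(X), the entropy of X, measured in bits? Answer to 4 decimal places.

1.5000 bits

H(X) = −Σ p·log₂ p.
  −(0.25)·log₂(0.25) = 0.50000
  −(0.50)·log₂(0.50) = 0.50000
  −(0.25)·log₂(0.25) = 0.50000
Sum: 0.50000 + 0.50000 + 0.50000 = 1.5000 bits.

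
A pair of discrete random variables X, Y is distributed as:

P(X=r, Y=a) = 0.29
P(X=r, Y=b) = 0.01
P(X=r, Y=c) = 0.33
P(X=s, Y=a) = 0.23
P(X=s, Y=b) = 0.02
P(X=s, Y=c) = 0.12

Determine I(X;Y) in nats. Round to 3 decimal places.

Marginals: p(X) = (0.6300, 0.3700), p(Y) = (0.5200, 0.0300, 0.4500).
I(X;Y) = H(X) + H(Y) − H(X,Y).
H(X) = 0.6590, H(Y) = 0.8046, H(X,Y) = 1.4416.
I(X;Y) = 0.6590 + 0.8046 − 1.4416 = 0.022 nats.

0.022 nats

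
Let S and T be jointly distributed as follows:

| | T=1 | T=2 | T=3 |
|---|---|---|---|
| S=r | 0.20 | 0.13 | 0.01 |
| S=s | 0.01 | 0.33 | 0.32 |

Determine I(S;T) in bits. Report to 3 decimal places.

0.407 bits

Marginals: p(S) = (0.3400, 0.6600), p(T) = (0.2100, 0.4600, 0.3300).
I(S;T) = Σ p(x,y)·log₂[p(x,y)/(p(x)p(y))].
  (r,1): 0.20·log₂(2.8011) = 0.2972
  (r,2): 0.13·log₂(0.8312) = -0.0347
  (r,3): 0.01·log₂(0.0891) = -0.0349
  (s,1): 0.01·log₂(0.0722) = -0.0379
  (s,2): 0.33·log₂(1.0870) = 0.0397
  (s,3): 0.32·log₂(1.4692) = 0.1776
Sum = 0.407 bits.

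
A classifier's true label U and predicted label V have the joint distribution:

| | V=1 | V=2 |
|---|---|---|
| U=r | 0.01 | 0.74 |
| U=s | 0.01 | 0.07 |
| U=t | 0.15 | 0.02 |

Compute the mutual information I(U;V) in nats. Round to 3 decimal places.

Marginals: p(U) = (0.7500, 0.0800, 0.1700), p(V) = (0.1700, 0.8300).
I(U;V) = H(U) + H(V) − H(U,V).
H(U) = 0.7191, H(V) = 0.4559, H(U,V) = 0.8639.
I(U;V) = 0.7191 + 0.4559 − 0.8639 = 0.311 nats.

0.311 nats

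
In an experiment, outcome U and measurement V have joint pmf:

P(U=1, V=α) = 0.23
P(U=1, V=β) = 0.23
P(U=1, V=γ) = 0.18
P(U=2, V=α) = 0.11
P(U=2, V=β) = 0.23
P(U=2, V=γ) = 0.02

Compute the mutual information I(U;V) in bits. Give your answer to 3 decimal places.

Marginals: p(U) = (0.6400, 0.3600), p(V) = (0.3400, 0.4600, 0.2000).
I(U;V) = H(U) + H(V) − H(U,V).
H(U) = 0.9427, H(V) = 1.5089, H(U,V) = 2.3715.
I(U;V) = 0.9427 + 1.5089 − 2.3715 = 0.080 bits.

0.080 bits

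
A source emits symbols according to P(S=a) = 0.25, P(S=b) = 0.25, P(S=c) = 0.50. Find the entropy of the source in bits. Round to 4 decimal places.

H(S) = −Σ p·log₂ p.
  −(0.25)·log₂(0.25) = 0.50000
  −(0.25)·log₂(0.25) = 0.50000
  −(0.50)·log₂(0.50) = 0.50000
Sum: 0.50000 + 0.50000 + 0.50000 = 1.5000 bits.

1.5000 bits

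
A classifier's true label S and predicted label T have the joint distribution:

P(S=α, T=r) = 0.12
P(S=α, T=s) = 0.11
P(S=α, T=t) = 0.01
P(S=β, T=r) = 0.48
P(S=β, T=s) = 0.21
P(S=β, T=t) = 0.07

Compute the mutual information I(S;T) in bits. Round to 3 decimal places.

0.021 bits

Marginals: p(S) = (0.2400, 0.7600), p(T) = (0.6000, 0.3200, 0.0800).
I(S;T) = Σ p(x,y)·log₂[p(x,y)/(p(x)p(y))].
  (α,r): 0.12·log₂(0.8333) = -0.0316
  (α,s): 0.11·log₂(1.4323) = 0.0570
  (α,t): 0.01·log₂(0.5208) = -0.0094
  (β,r): 0.48·log₂(1.0526) = 0.0355
  (β,s): 0.21·log₂(0.8635) = -0.0445
  (β,t): 0.07·log₂(1.1513) = 0.0142
Sum = 0.021 bits.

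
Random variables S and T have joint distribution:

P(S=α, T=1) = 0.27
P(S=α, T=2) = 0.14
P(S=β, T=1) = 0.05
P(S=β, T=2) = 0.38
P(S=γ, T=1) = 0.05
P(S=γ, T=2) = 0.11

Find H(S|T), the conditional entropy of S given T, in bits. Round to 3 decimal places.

1.269 bits

Chain rule: H(S|T) = H(S,T) − H(T).
Marginals: p(S) = (0.4100, 0.4300, 0.1600), p(T) = (0.3700, 0.6300).
H(S,T) = 2.2201 bits; H(T) = 0.9507 bits.
H(S|T) = 2.2201 − 0.9507 = 1.269 bits.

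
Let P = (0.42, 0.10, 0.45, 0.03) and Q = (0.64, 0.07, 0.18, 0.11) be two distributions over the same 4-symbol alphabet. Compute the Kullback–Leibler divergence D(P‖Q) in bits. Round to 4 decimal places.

0.3349 bits

D(P‖Q) = Σ p·log₂(p/q).
  0.42·log₂(0.42/0.64) = -0.25523
  0.10·log₂(0.10/0.07) = 0.05146
  0.45·log₂(0.45/0.18) = 0.59487
  0.03·log₂(0.03/0.11) = -0.05623
D(P‖Q) = 0.3349 bits.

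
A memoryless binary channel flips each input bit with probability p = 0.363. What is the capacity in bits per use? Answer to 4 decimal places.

Binary symmetric channel: C = 1 − h₂(ε) where h₂ is the binary entropy function.
h₂(0.363) = −0.363·log₂0.363 − 0.637·log₂0.637 = 0.9451.
C = 1 − 0.9451 = 0.0549 bits per channel use.

0.0549 bits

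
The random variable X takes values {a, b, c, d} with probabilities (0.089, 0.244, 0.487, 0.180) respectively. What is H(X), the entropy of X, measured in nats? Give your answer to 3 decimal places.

H(X) = −Σ p·ln p.
  −(0.089)·ln(0.089) = 0.2153
  −(0.244)·ln(0.244) = 0.3442
  −(0.487)·ln(0.487) = 0.3504
  −(0.180)·ln(0.180) = 0.3087
Sum: 0.2153 + 0.3442 + 0.3504 + 0.3087 = 1.219 nats.

1.219 nats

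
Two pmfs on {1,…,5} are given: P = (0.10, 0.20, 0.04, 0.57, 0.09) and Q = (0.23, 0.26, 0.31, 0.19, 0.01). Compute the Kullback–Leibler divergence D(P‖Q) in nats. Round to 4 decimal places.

D(P‖Q) = Σ p·ln(p/q).
  0.10·ln(0.10/0.23) = -0.08329
  0.20·ln(0.20/0.26) = -0.05247
  0.04·ln(0.04/0.31) = -0.08191
  0.57·ln(0.57/0.19) = 0.62621
  0.09·ln(0.09/0.01) = 0.19775
D(P‖Q) = 0.6063 nats.

0.6063 nats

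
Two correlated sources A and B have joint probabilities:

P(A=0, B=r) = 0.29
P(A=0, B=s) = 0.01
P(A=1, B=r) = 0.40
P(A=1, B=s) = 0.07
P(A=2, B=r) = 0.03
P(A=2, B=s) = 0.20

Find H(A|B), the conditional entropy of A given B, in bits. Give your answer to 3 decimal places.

1.142 bits

Chain rule: H(A|B) = H(A,B) − H(B).
Marginals: p(A) = (0.3000, 0.4700, 0.2300), p(B) = (0.7200, 0.2800).
H(A,B) = 1.9978 bits; H(B) = 0.8555 bits.
H(A|B) = 1.9978 − 0.8555 = 1.142 bits.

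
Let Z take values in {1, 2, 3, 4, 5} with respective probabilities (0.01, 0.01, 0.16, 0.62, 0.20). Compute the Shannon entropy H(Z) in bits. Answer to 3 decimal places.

H(Z) = −Σ p·log₂ p.
  −(0.01)·log₂(0.01) = 0.0664
  −(0.01)·log₂(0.01) = 0.0664
  −(0.16)·log₂(0.16) = 0.4230
  −(0.62)·log₂(0.62) = 0.4276
  −(0.20)·log₂(0.20) = 0.4644
Sum: 0.0664 + 0.0664 + 0.4230 + 0.4276 + 0.4644 = 1.448 bits.

1.448 bits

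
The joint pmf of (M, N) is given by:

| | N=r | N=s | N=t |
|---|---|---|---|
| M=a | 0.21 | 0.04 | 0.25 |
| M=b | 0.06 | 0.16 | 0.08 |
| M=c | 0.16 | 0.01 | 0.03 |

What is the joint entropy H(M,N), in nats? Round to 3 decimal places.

H(M,N) = −Σ p(x,y)·ln p(x,y) over all 9 cells.
  cell (a,r): −0.21·ln0.21 = 0.3277
  cell (a,s): −0.04·ln0.04 = 0.1288
  cell (a,t): −0.25·ln0.25 = 0.3466
  cell (b,r): −0.06·ln0.06 = 0.1688
  cell (b,s): −0.16·ln0.16 = 0.2932
  cell (b,t): −0.08·ln0.08 = 0.2021
  cell (c,r): −0.16·ln0.16 = 0.2932
  cell (c,s): −0.01·ln0.01 = 0.0461
  cell (c,t): −0.03·ln0.03 = 0.1052
Sum = 1.912 nats.

1.912 nats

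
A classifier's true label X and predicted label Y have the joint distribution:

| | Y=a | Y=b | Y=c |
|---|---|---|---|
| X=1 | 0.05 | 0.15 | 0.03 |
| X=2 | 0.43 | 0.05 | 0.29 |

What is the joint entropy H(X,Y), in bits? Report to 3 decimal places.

H(X,Y) = −Σ p(x,y)·log₂ p(x,y) over all 6 cells.
  cell (1,a): −0.05·log₂0.05 = 0.2161
  cell (1,b): −0.15·log₂0.15 = 0.4105
  cell (1,c): −0.03·log₂0.03 = 0.1518
  cell (2,a): −0.43·log₂0.43 = 0.5236
  cell (2,b): −0.05·log₂0.05 = 0.2161
  cell (2,c): −0.29·log₂0.29 = 0.5179
Sum = 2.036 bits.

2.036 bits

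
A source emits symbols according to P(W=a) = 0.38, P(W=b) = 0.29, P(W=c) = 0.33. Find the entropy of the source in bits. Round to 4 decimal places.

H(W) = −Σ p·log₂ p.
  −(0.38)·log₂(0.38) = 0.53045
  −(0.29)·log₂(0.29) = 0.51790
  −(0.33)·log₂(0.33) = 0.52782
Sum: 0.53045 + 0.51790 + 0.52782 = 1.5762 bits.

1.5762 bits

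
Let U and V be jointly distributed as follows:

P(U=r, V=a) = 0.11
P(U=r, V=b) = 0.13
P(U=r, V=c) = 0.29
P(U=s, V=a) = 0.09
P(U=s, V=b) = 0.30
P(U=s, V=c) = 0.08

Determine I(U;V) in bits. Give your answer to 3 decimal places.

0.140 bits

Marginals: p(U) = (0.5300, 0.4700), p(V) = (0.2000, 0.4300, 0.3700).
I(U;V) = H(U) + H(V) − H(U,V).
H(U) = 0.9974, H(V) = 1.5187, H(U,V) = 2.3761.
I(U;V) = 0.9974 + 1.5187 − 2.3761 = 0.140 bits.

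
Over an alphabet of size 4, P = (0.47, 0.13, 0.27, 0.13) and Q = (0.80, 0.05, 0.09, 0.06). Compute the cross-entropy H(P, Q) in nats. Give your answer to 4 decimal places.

1.5102 nats

H(P,Q) = −Σ p·ln q.
  −0.47·ln(0.80) = 0.10488
  −0.13·ln(0.05) = 0.38945
  −0.27·ln(0.09) = 0.65015
  −0.13·ln(0.06) = 0.36574
H(P,Q) = 1.5102 nats.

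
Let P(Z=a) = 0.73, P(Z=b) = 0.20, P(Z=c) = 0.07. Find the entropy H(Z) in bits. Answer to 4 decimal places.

1.0644 bits

H(Z) = −Σ p·log₂ p.
  −(0.73)·log₂(0.73) = 0.33144
  −(0.20)·log₂(0.20) = 0.46439
  −(0.07)·log₂(0.07) = 0.26856
Sum: 0.33144 + 0.46439 + 0.26856 = 1.0644 bits.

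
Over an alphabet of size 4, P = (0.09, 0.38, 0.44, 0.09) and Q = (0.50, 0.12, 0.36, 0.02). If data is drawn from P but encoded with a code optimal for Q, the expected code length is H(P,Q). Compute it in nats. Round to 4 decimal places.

1.6697 nats

H(P,Q) = −Σ p·ln q.
  −0.09·ln(0.50) = 0.06238
  −0.38·ln(0.12) = 0.80570
  −0.44·ln(0.36) = 0.44953
  −0.09·ln(0.02) = 0.35208
H(P,Q) = 1.6697 nats.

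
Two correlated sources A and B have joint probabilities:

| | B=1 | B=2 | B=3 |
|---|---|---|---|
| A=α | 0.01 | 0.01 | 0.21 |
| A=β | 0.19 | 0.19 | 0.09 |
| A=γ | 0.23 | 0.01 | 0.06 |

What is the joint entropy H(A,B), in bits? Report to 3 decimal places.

2.626 bits

H(A,B) = −Σ p(x,y)·log₂ p(x,y) over all 9 cells.
  cell (α,1): −0.01·log₂0.01 = 0.0664
  cell (α,2): −0.01·log₂0.01 = 0.0664
  cell (α,3): −0.21·log₂0.21 = 0.4728
  cell (β,1): −0.19·log₂0.19 = 0.4552
  cell (β,2): −0.19·log₂0.19 = 0.4552
  cell (β,3): −0.09·log₂0.09 = 0.3127
  cell (γ,1): −0.23·log₂0.23 = 0.4877
  cell (γ,2): −0.01·log₂0.01 = 0.0664
  cell (γ,3): −0.06·log₂0.06 = 0.2435
Sum = 2.626 bits.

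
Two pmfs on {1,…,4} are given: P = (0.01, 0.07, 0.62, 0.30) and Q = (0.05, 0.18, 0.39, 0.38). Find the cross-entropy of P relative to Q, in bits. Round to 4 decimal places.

1.4774 bits

H(P,Q) = −Σ p·log₂ q.
  −0.01·log₂(0.05) = 0.04322
  −0.07·log₂(0.18) = 0.17318
  −0.62·log₂(0.39) = 0.84224
  −0.30·log₂(0.38) = 0.41878
H(P,Q) = 1.4774 bits.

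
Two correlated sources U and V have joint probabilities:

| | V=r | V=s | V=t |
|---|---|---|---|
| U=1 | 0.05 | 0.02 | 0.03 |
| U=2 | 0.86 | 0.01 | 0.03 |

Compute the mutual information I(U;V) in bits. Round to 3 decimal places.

0.102 bits

Marginals: p(U) = (0.1000, 0.9000), p(V) = (0.9100, 0.0300, 0.0600).
I(U;V) = Σ p(x,y)·log₂[p(x,y)/(p(x)p(y))].
  (1,r): 0.05·log₂(0.5495) = -0.0432
  (1,s): 0.02·log₂(6.6667) = 0.0547
  (1,t): 0.03·log₂(5.0000) = 0.0697
  (2,r): 0.86·log₂(1.0501) = 0.0606
  (2,s): 0.01·log₂(0.3704) = -0.0143
  (2,t): 0.03·log₂(0.5556) = -0.0254
Sum = 0.102 bits.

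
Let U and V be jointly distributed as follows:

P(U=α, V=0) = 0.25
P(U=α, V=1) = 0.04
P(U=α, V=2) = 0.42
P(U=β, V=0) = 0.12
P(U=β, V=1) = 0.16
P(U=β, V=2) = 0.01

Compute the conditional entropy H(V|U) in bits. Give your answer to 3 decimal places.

1.199 bits

Marginals: p(U) = (0.7100, 0.2900), p(V) = (0.3700, 0.2000, 0.4300).
H(V|U) = Σ p(U) · H(V|U=·).
  U=α: p=0.7100, H(V|U=α) = 1.2121
  U=β: p=0.2900, H(V|U=β) = 1.1677
Weighted sum = 1.199 bits.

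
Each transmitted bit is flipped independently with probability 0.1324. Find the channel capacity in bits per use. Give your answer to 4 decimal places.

Binary symmetric channel: C = 1 − h₂(ε) where h₂ is the binary entropy function.
h₂(0.1324) = −0.1324·log₂0.1324 − 0.8676·log₂0.8676 = 0.5640.
C = 1 − 0.5640 = 0.4360 bits per channel use.

0.4360 bits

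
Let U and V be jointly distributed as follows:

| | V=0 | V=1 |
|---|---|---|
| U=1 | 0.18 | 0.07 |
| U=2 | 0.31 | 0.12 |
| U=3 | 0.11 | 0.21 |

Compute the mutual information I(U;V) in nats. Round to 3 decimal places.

0.064 nats

Marginals: p(U) = (0.2500, 0.4300, 0.3200), p(V) = (0.6000, 0.4000).
I(U;V) = H(U) + H(V) − H(U,V).
H(U) = 1.0741, H(V) = 0.6730, H(U,V) = 1.6828.
I(U;V) = 1.0741 + 0.6730 − 1.6828 = 0.064 nats.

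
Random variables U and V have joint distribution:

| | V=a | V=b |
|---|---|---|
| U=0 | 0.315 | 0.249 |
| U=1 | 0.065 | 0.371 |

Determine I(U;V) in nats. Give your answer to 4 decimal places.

0.0934 nats

Marginals: p(U) = (0.5640, 0.4360), p(V) = (0.3800, 0.6200).
I(U;V) = H(U) + H(V) − H(U,V).
H(U) = 0.6849, H(V) = 0.6641, H(U,V) = 1.2556.
I(U;V) = 0.6849 + 0.6641 − 1.2556 = 0.0934 nats.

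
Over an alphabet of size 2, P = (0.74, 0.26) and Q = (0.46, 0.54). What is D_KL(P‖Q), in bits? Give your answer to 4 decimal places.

D(P‖Q) = Σ p·log₂(p/q).
  0.74·log₂(0.74/0.46) = 0.50756
  0.26·log₂(0.26/0.54) = -0.27416
D(P‖Q) = 0.2334 bits.

0.2334 bits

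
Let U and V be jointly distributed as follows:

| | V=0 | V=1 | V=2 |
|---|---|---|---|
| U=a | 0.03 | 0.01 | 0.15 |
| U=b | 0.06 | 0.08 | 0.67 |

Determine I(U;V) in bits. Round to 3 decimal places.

Marginals: p(U) = (0.1900, 0.8100), p(V) = (0.0900, 0.0900, 0.8200).
I(U;V) = Σ p(x,y)·log₂[p(x,y)/(p(x)p(y))].
  (a,0): 0.03·log₂(1.7544) = 0.0243
  (a,1): 0.01·log₂(0.5848) = -0.0077
  (a,2): 0.15·log₂(0.9628) = -0.0082
  (b,0): 0.06·log₂(0.8230) = -0.0169
  (b,1): 0.08·log₂(1.0974) = 0.0107
  (b,2): 0.67·log₂(1.0087) = 0.0084
Sum = 0.011 bits.

0.011 bits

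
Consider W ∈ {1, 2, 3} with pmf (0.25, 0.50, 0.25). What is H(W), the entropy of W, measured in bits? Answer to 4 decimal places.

H(W) = −Σ p·log₂ p.
  −(0.25)·log₂(0.25) = 0.50000
  −(0.50)·log₂(0.50) = 0.50000
  −(0.25)·log₂(0.25) = 0.50000
Sum: 0.50000 + 0.50000 + 0.50000 = 1.5000 bits.

1.5000 bits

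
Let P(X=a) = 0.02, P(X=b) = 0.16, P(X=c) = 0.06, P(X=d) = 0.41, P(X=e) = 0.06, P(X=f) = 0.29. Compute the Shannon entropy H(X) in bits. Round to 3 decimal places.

2.068 bits

H(X) = −Σ p·log₂ p.
  −(0.02)·log₂(0.02) = 0.1129
  −(0.16)·log₂(0.16) = 0.4230
  −(0.06)·log₂(0.06) = 0.2435
  −(0.41)·log₂(0.41) = 0.5274
  −(0.06)·log₂(0.06) = 0.2435
  −(0.29)·log₂(0.29) = 0.5179
Sum: 0.1129 + 0.4230 + 0.2435 + 0.5274 + 0.2435 + 0.5179 = 2.068 bits.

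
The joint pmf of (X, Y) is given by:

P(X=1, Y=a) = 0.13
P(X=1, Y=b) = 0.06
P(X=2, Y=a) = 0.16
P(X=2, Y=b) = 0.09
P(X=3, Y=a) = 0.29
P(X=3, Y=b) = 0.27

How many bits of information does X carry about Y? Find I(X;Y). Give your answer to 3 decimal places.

0.015 bits

Marginals: p(X) = (0.1900, 0.2500, 0.5600), p(Y) = (0.5800, 0.4200).
I(X;Y) = Σ p(x,y)·log₂[p(x,y)/(p(x)p(y))].
  (1,a): 0.13·log₂(1.1797) = 0.0310
  (1,b): 0.06·log₂(0.7519) = -0.0247
  (2,a): 0.16·log₂(1.1034) = 0.0227
  (2,b): 0.09·log₂(0.8571) = -0.0200
  (3,a): 0.29·log₂(0.8929) = -0.0474
  (3,b): 0.27·log₂(1.1480) = 0.0537
Sum = 0.015 bits.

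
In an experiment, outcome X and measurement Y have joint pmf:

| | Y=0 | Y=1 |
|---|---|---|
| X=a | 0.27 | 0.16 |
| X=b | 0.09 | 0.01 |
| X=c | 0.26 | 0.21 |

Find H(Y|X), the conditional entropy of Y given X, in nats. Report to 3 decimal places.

0.639 nats

Chain rule: H(Y|X) = H(X,Y) − H(X).
Marginals: p(X) = (0.4300, 0.1000, 0.4700), p(Y) = (0.6200, 0.3800).
H(X,Y) = 1.5875 nats; H(X) = 0.9480 nats.
H(Y|X) = 1.5875 − 0.9480 = 0.639 nats.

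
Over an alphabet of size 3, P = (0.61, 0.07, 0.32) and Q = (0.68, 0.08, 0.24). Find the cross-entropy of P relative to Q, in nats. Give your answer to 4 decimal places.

H(P,Q) = −Σ p·ln q.
  −0.61·ln(0.68) = 0.23525
  −0.07·ln(0.08) = 0.17680
  −0.32·ln(0.24) = 0.45668
H(P,Q) = 0.8687 nats.

0.8687 nats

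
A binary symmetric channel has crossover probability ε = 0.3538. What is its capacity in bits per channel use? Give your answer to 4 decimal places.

0.0626 bits

Binary symmetric channel: C = 1 − h₂(ε) where h₂ is the binary entropy function.
h₂(0.3538) = −0.3538·log₂0.3538 − 0.6462·log₂0.6462 = 0.9374.
C = 1 − 0.9374 = 0.0626 bits per channel use.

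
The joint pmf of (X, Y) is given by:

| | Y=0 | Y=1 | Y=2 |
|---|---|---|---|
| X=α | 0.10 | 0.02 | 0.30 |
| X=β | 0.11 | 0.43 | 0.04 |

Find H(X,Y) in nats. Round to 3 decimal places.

H(X,Y) = −Σ p(x,y)·ln p(x,y) over all 6 cells.
  cell (α,0): −0.10·ln0.10 = 0.2303
  cell (α,1): −0.02·ln0.02 = 0.0782
  cell (α,2): −0.30·ln0.30 = 0.3612
  cell (β,0): −0.11·ln0.11 = 0.2428
  cell (β,1): −0.43·ln0.43 = 0.3629
  cell (β,2): −0.04·ln0.04 = 0.1288
Sum = 1.404 nats.

1.404 nats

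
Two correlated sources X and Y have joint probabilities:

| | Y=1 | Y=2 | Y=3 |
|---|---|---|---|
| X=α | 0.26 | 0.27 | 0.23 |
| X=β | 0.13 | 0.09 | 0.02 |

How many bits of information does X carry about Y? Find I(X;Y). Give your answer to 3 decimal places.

Marginals: p(X) = (0.7600, 0.2400), p(Y) = (0.3900, 0.3600, 0.2500).
I(X;Y) = H(X) + H(Y) − H(X,Y).
H(X) = 0.7950, H(Y) = 1.5604, H(X,Y) = 2.3112.
I(X;Y) = 0.7950 + 1.5604 − 2.3112 = 0.044 bits.

0.044 bits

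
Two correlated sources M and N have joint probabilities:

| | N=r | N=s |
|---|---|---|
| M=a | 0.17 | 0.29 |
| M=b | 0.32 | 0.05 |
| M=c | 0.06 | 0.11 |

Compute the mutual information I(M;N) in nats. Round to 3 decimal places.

Marginals: p(M) = (0.4600, 0.3700, 0.1700), p(N) = (0.5500, 0.4500).
I(M;N) = H(M) + H(N) − H(M,N).
H(M) = 1.0263, H(N) = 0.6881, H(M,N) = 1.5862.
I(M;N) = 1.0263 + 0.6881 − 1.5862 = 0.128 nats.

0.128 nats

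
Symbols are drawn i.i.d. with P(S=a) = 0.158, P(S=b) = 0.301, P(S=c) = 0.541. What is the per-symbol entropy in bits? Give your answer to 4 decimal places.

1.4215 bits

H(S) = −Σ p·log₂ p.
  −(0.158)·log₂(0.158) = 0.42060
  −(0.301)·log₂(0.301) = 0.52138
  −(0.541)·log₂(0.541) = 0.47949
Sum: 0.42060 + 0.52138 + 0.47949 = 1.4215 bits.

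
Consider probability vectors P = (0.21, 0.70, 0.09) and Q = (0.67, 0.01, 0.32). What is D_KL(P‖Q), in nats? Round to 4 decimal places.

2.6161 nats

D(P‖Q) = Σ p·ln(p/q).
  0.21·ln(0.21/0.67) = -0.24364
  0.70·ln(0.70/0.01) = 2.97395
  0.09·ln(0.09/0.32) = -0.11417
D(P‖Q) = 2.6161 nats.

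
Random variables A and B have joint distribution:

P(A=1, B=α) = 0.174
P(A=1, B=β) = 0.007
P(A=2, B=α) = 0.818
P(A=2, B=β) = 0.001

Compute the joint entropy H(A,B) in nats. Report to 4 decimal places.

H(A,B) = −Σ p(x,y)·ln p(x,y) over all 4 cells.
  cell (1,α): −0.174·ln0.174 = 0.30427
  cell (1,β): −0.007·ln0.007 = 0.03473
  cell (2,α): −0.818·ln0.818 = 0.16433
  cell (2,β): −0.001·ln0.001 = 0.00691
Sum = 0.5102 nats.

0.5102 nats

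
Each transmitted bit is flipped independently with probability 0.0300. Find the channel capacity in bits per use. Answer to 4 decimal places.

Binary symmetric channel: C = 1 − h₂(ε) where h₂ is the binary entropy function.
h₂(0.0300) = −0.0300·log₂0.0300 − 0.9700·log₂0.9700 = 0.1944.
C = 1 − 0.1944 = 0.8056 bits per channel use.

0.8056 bits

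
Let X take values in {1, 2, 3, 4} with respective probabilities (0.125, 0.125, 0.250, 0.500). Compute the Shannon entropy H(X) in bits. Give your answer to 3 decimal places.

1.750 bits

H(X) = −Σ p·log₂ p.
  −(0.125)·log₂(0.125) = 0.3750
  −(0.125)·log₂(0.125) = 0.3750
  −(0.250)·log₂(0.250) = 0.5000
  −(0.500)·log₂(0.500) = 0.5000
Sum: 0.3750 + 0.3750 + 0.5000 + 0.5000 = 1.750 bits.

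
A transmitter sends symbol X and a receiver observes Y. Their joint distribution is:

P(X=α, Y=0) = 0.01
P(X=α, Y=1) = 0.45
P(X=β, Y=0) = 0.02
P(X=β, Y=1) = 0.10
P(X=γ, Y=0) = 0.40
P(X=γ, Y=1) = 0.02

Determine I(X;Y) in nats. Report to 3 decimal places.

Marginals: p(X) = (0.4600, 0.1200, 0.4200), p(Y) = (0.4300, 0.5700).
I(X;Y) = H(X) + H(Y) − H(X,Y).
H(X) = 0.9760, H(Y) = 0.6833, H(X,Y) = 1.1586.
I(X;Y) = 0.9760 + 0.6833 − 1.1586 = 0.501 nats.

0.501 nats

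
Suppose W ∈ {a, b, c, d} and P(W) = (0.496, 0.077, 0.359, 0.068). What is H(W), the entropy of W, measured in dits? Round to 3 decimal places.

H(W) = −Σ p·log₁₀ p.
  −(0.496)·log₁₀(0.496) = 0.1510
  −(0.077)·log₁₀(0.077) = 0.0857
  −(0.359)·log₁₀(0.359) = 0.1597
  −(0.068)·log₁₀(0.068) = 0.0794
Sum: 0.1510 + 0.0857 + 0.1597 + 0.0794 = 0.476 dits.

0.476 dits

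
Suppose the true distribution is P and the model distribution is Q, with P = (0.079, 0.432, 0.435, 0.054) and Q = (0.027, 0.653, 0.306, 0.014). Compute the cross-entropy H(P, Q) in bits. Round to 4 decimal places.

1.7530 bits

H(P,Q) = −Σ p·log₂ q.
  −0.079·log₂(0.027) = 0.41166
  −0.432·log₂(0.653) = 0.26561
  −0.435·log₂(0.306) = 0.74315
  −0.054·log₂(0.014) = 0.33256
H(P,Q) = 1.7530 bits.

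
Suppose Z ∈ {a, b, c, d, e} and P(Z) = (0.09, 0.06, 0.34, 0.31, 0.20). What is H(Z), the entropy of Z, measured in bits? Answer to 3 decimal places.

2.074 bits

H(Z) = −Σ p·log₂ p.
  −(0.09)·log₂(0.09) = 0.3127
  −(0.06)·log₂(0.06) = 0.2435
  −(0.34)·log₂(0.34) = 0.5292
  −(0.31)·log₂(0.31) = 0.5238
  −(0.20)·log₂(0.20) = 0.4644
Sum: 0.3127 + 0.2435 + 0.5292 + 0.5238 + 0.4644 = 2.074 bits.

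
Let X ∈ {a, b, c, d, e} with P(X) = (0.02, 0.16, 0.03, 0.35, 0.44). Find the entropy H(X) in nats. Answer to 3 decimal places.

H(X) = −Σ p·ln p.
  −(0.02)·ln(0.02) = 0.0782
  −(0.16)·ln(0.16) = 0.2932
  −(0.03)·ln(0.03) = 0.1052
  −(0.35)·ln(0.35) = 0.3674
  −(0.44)·ln(0.44) = 0.3612
Sum: 0.0782 + 0.2932 + 0.1052 + 0.3674 + 0.3612 = 1.205 nats.

1.205 nats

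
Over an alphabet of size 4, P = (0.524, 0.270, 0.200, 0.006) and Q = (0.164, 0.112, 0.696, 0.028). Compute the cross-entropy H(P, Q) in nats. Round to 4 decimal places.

H(P,Q) = −Σ p·ln q.
  −0.524·ln(0.164) = 0.94733
  −0.270·ln(0.112) = 0.59110
  −0.200·ln(0.696) = 0.07248
  −0.006·ln(0.028) = 0.02145
H(P,Q) = 1.6324 nats.

1.6324 nats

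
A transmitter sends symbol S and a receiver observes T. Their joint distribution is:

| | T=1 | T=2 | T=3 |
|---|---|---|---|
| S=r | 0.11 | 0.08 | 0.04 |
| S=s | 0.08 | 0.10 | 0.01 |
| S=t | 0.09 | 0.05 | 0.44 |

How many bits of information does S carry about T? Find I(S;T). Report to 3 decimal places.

0.337 bits

Marginals: p(S) = (0.2300, 0.1900, 0.5800), p(T) = (0.2800, 0.2300, 0.4900).
I(S;T) = H(S) + H(T) − H(S,T).
H(S) = 1.3987, H(T) = 1.5062, H(S,T) = 2.5676.
I(S;T) = 1.3987 + 1.5062 − 2.5676 = 0.337 bits.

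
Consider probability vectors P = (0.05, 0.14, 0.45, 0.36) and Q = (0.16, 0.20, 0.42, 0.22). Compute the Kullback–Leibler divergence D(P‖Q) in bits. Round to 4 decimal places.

0.1446 bits

D(P‖Q) = Σ p·log₂(p/q).
  0.05·log₂(0.05/0.16) = -0.08390
  0.14·log₂(0.14/0.20) = -0.07204
  0.45·log₂(0.45/0.42) = 0.04479
  0.36·log₂(0.36/0.22) = 0.25578
D(P‖Q) = 0.1446 bits.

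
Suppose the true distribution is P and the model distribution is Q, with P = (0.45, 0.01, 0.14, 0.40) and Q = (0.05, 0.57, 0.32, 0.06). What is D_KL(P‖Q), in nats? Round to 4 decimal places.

1.5914 nats

D(P‖Q) = Σ p·ln(p/q).
  0.45·ln(0.45/0.05) = 0.98875
  0.01·ln(0.01/0.57) = -0.04043
  0.14·ln(0.14/0.32) = -0.11574
  0.40·ln(0.40/0.06) = 0.75885
D(P‖Q) = 1.5914 nats.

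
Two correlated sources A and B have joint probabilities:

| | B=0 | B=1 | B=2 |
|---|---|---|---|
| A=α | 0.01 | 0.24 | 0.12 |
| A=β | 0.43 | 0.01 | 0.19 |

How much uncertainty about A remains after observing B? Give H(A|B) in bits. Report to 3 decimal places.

0.428 bits

Marginals: p(A) = (0.3700, 0.6300), p(B) = (0.4400, 0.2500, 0.3100).
H(A|B) = Σ p(B) · H(A|B=·).
  B=0: p=0.4400, H(A|B=0) = 0.1565
  B=1: p=0.2500, H(A|B=1) = 0.2423
  B=2: p=0.3100, H(A|B=2) = 0.9629
Weighted sum = 0.428 bits.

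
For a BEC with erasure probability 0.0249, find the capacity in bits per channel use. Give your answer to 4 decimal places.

Binary erasure channel: capacity C = 1 − ε.
C = 1 − 0.0249 = 0.9751 bits per channel use.

0.9751 bits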